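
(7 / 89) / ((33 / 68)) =476 / 2937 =0.16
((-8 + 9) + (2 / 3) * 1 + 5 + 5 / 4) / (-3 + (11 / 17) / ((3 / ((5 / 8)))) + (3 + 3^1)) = 3230 / 1279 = 2.53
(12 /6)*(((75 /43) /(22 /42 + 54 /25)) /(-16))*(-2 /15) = 2625 /242348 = 0.01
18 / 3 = 6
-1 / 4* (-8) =2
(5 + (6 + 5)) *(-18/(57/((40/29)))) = -3840/551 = -6.97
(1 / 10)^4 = 1 / 10000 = 0.00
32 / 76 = 8 / 19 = 0.42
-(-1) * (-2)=-2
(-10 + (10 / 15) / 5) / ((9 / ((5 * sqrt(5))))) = -148 * sqrt(5) / 27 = -12.26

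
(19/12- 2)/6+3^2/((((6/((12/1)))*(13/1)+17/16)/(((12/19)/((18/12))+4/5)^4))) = 1827993260323/709597845000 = 2.58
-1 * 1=-1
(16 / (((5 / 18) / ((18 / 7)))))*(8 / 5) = 41472 / 175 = 236.98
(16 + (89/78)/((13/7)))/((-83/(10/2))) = -84235/84162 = -1.00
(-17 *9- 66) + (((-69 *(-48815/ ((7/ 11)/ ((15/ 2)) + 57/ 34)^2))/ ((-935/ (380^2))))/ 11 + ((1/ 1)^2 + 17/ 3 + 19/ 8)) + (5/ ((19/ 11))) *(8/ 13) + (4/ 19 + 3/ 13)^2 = -2179225026422859470807/ 142957500682776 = -15243866.30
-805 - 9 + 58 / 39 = -31688 / 39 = -812.51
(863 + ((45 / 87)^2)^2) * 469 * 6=1717761636192 / 707281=2428683.42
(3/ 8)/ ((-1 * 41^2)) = -0.00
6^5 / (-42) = -1296 / 7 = -185.14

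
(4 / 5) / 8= 1 / 10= 0.10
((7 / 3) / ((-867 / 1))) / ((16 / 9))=-7 / 4624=-0.00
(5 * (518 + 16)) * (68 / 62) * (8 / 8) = 90780 / 31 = 2928.39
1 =1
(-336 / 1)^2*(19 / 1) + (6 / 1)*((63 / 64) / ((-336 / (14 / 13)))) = 7138639809 / 3328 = 2145023.98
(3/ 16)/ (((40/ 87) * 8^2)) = 261/ 40960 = 0.01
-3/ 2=-1.50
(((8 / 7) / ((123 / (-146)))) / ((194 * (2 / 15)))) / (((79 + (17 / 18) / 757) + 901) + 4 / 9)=-19893960 / 371916595967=-0.00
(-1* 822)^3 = -555412248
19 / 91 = 0.21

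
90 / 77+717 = 55299 / 77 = 718.17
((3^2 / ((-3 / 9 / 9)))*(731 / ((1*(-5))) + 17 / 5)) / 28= 12393 / 10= 1239.30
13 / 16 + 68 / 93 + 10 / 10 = 3785 / 1488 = 2.54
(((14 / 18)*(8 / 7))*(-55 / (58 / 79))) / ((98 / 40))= -347600 / 12789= -27.18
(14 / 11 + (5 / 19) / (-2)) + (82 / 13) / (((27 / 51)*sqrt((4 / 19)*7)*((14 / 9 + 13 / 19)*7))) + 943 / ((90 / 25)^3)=13243*sqrt(133) / 243971 + 26026807 / 1218888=21.98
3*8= 24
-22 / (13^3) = -22 / 2197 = -0.01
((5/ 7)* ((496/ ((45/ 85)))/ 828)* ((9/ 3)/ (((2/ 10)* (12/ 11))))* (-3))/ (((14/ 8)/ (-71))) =41158700/ 30429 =1352.61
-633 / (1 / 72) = -45576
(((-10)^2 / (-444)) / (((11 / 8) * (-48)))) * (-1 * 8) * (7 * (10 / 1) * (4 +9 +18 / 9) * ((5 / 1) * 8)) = -1400000 / 1221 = -1146.60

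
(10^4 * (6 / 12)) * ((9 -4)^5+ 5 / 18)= 140637500 / 9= 15626388.89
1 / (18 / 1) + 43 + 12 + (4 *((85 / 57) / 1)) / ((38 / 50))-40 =148831 / 6498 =22.90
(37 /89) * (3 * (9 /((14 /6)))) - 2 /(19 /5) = 4.28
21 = 21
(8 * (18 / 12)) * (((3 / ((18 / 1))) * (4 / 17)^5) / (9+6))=2048 / 21297855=0.00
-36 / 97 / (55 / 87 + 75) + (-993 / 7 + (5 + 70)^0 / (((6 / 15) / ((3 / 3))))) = -44474611 / 319130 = -139.36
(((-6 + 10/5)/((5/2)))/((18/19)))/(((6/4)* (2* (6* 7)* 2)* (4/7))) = -19/1620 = -0.01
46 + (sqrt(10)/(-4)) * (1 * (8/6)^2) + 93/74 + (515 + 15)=575.85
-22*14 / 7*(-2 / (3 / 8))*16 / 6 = 5632 / 9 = 625.78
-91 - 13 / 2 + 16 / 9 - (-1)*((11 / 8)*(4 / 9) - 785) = -7921 / 9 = -880.11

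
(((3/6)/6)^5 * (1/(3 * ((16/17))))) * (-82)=-697/5971968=-0.00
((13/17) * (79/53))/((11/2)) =2054/9911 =0.21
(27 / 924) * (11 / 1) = 0.32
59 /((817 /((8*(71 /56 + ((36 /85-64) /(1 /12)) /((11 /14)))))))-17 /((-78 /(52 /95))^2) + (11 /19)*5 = -2548086325556 /4571911575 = -557.33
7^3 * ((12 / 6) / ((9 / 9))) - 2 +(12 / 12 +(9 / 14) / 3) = 685.21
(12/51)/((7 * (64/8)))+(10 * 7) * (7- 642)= -10579099/238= -44450.00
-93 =-93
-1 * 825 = -825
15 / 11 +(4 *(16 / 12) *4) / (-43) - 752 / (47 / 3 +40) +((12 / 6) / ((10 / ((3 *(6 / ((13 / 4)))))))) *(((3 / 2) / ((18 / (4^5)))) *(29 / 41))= 34239395393 / 631533045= 54.22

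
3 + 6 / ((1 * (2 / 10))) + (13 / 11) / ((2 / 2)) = 376 / 11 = 34.18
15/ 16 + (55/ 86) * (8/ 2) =2405/ 688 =3.50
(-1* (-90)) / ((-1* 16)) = -45 / 8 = -5.62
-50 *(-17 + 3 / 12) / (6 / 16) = 6700 / 3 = 2233.33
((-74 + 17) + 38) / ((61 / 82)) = -1558 / 61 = -25.54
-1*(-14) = 14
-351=-351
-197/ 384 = -0.51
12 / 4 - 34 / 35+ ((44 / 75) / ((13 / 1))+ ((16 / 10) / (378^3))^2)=30718502257663786 / 14813380760867325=2.07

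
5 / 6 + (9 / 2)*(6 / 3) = 59 / 6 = 9.83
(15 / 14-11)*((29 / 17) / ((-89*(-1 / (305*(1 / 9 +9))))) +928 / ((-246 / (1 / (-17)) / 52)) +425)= -38010285449 / 7816158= -4863.04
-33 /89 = -0.37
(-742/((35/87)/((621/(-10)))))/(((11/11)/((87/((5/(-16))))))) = -3985895952/125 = -31887167.62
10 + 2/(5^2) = 252/25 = 10.08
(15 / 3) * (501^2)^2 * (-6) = -1890045060030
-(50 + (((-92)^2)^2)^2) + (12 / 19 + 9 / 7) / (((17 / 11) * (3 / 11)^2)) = -2047743303818884079 / 399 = -5132188731375649.32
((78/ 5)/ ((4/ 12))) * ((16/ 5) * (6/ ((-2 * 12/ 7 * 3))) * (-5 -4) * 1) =19656/ 25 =786.24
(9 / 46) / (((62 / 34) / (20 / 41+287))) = 1803411 / 58466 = 30.85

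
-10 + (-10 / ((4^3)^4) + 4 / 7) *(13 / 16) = -8959033799 / 939524096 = -9.54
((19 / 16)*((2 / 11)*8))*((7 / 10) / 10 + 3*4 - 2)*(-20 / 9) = -19133 / 495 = -38.65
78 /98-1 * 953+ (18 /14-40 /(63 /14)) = -423275 /441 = -959.81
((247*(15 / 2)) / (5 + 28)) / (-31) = -1.81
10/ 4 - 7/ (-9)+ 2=95/ 18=5.28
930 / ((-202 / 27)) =-12555 / 101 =-124.31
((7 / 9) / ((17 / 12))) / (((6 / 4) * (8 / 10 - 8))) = -70 / 1377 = -0.05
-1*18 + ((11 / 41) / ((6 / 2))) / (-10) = -22151 / 1230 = -18.01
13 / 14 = 0.93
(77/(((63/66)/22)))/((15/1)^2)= 5324/675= 7.89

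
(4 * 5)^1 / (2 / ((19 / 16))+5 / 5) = 380 / 51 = 7.45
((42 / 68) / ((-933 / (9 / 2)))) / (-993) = 21 / 6999988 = 0.00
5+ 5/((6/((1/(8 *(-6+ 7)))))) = 245/48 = 5.10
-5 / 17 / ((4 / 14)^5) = -154.48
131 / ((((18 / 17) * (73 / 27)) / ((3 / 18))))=2227 / 292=7.63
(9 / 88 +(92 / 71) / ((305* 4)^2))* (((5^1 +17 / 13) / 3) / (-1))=-2437182721 / 11333793900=-0.22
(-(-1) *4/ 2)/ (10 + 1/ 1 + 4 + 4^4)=2/ 271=0.01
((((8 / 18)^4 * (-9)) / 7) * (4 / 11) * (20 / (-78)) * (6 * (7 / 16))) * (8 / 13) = 0.01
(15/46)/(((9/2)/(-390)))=-650/23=-28.26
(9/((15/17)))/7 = 51/35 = 1.46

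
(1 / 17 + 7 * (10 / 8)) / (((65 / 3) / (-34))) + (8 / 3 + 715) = 274499 / 390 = 703.84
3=3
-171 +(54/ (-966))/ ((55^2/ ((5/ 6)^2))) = -13325005/ 77924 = -171.00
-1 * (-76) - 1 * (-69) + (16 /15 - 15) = 1966 /15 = 131.07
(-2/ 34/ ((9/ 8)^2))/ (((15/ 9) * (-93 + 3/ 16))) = 1024/ 3408075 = 0.00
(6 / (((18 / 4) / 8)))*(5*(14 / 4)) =560 / 3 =186.67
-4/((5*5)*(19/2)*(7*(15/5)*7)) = -8/69825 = -0.00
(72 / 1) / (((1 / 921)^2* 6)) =10178892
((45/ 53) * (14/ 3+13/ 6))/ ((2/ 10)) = 3075/ 106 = 29.01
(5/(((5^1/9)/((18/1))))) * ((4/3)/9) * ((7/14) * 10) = 120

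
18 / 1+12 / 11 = 210 / 11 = 19.09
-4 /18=-2 /9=-0.22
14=14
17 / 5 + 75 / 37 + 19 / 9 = 12551 / 1665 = 7.54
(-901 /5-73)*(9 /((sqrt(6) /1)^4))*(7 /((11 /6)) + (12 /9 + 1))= -42833 /110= -389.39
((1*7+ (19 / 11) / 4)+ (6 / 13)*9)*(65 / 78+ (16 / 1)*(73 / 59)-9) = 9094453 / 67496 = 134.74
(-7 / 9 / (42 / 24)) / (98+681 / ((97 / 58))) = -97 / 110259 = -0.00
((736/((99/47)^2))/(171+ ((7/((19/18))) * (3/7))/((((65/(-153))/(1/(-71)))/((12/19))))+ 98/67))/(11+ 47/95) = 331548831648200/3963586787608833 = 0.08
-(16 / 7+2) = -30 / 7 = -4.29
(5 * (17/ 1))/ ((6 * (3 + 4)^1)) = 85/ 42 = 2.02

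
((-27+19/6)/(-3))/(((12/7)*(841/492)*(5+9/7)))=26117/60552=0.43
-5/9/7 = -5/63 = -0.08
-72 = -72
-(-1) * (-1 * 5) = -5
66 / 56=33 / 28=1.18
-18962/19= -998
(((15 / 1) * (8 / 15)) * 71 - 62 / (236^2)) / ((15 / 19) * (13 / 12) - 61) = -300535027 / 31823302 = -9.44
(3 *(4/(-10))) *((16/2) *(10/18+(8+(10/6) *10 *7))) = -18032/15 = -1202.13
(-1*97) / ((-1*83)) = 97 / 83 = 1.17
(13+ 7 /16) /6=215 /96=2.24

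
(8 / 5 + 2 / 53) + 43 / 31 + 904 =7451209 / 8215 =907.02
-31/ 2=-15.50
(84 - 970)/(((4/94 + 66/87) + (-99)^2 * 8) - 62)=-603809/53393345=-0.01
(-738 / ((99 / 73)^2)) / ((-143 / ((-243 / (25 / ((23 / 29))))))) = -271363338 / 12544675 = -21.63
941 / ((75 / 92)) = 86572 / 75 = 1154.29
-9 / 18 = -1 / 2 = -0.50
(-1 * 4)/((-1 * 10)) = 2/5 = 0.40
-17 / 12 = -1.42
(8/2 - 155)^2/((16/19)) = 433219/16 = 27076.19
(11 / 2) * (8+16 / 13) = 50.77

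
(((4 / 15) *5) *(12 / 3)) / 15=16 / 45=0.36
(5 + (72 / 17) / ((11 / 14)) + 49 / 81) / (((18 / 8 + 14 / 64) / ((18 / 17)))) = 10658944 / 2260269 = 4.72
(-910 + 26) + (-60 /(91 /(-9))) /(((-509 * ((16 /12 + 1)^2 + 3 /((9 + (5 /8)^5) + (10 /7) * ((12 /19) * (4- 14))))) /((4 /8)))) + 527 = -357.00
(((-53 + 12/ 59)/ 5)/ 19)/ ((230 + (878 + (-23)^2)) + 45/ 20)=-2492/ 7350397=-0.00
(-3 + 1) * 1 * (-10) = 20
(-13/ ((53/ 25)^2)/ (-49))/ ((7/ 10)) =81250/ 963487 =0.08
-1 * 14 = -14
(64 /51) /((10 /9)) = 96 /85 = 1.13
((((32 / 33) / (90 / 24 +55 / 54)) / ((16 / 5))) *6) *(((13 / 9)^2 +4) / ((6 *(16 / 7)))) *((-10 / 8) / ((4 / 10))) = -86275 / 163152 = -0.53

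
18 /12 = 3 /2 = 1.50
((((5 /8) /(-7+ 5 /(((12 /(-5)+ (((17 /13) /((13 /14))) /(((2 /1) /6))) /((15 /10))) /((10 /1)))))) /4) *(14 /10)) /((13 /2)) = 77 /258609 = 0.00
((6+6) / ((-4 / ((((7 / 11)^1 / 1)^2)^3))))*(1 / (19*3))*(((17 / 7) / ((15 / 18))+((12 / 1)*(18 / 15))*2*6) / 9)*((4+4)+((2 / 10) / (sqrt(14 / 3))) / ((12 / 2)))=-55126960 / 100978977 - 98441*sqrt(42) / 605873862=-0.55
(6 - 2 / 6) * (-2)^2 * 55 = 3740 / 3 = 1246.67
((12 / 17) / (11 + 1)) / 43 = 1 / 731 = 0.00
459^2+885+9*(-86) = 210792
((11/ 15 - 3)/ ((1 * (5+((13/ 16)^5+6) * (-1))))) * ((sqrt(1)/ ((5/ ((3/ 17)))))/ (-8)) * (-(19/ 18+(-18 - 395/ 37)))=-482213888/ 2364081885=-0.20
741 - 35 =706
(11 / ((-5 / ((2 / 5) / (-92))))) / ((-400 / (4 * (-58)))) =319 / 57500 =0.01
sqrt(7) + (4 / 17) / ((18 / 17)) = 2 / 9 + sqrt(7) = 2.87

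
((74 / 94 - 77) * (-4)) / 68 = 3582 / 799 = 4.48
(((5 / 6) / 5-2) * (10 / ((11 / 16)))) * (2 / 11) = -160 / 33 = -4.85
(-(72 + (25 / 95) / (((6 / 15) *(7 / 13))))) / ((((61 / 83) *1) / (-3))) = 4849773 / 16226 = 298.89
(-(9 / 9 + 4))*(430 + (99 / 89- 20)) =-182945 / 89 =-2055.56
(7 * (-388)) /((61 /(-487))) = 1322692 /61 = 21683.48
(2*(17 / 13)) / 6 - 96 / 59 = -2741 / 2301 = -1.19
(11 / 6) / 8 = 11 / 48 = 0.23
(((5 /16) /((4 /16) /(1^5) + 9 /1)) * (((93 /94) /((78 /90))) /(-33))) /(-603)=775 /399872616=0.00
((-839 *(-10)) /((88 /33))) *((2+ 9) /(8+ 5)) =138435 /52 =2662.21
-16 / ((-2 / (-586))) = -4688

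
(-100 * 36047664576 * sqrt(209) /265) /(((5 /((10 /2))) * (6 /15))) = -1802383228800 * sqrt(209) /53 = -491636831504.22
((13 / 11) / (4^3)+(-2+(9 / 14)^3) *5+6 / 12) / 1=-1968765 / 241472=-8.15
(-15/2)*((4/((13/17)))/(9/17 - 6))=2890/403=7.17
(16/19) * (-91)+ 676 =11388/19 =599.37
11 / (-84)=-11 / 84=-0.13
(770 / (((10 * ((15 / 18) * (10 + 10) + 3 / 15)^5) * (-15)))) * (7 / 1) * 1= -2480625 / 94234497863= -0.00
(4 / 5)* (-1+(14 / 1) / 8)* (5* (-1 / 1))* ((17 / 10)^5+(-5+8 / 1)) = -5159571 / 100000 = -51.60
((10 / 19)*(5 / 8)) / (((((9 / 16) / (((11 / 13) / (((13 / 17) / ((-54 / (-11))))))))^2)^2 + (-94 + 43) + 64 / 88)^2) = 0.00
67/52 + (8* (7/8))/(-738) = 24541/19188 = 1.28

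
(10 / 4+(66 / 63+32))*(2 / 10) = 1493 / 210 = 7.11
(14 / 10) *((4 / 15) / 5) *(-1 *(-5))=0.37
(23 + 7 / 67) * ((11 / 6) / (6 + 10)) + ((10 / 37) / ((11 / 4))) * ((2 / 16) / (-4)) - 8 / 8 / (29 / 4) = 15856419 / 6326408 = 2.51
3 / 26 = 0.12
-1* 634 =-634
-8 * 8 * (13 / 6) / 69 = -416 / 207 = -2.01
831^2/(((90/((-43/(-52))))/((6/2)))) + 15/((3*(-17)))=168264097/8840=19034.40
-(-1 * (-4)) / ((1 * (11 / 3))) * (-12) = 144 / 11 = 13.09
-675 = -675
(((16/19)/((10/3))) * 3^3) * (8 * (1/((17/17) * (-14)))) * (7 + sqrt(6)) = -2592/95-2592 * sqrt(6)/665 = -36.83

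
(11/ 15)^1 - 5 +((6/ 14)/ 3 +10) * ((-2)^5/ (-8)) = 3812/ 105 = 36.30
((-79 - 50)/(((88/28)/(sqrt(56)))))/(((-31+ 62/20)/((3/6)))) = 1505 * sqrt(14)/1023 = 5.50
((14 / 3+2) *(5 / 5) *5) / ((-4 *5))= -5 / 3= -1.67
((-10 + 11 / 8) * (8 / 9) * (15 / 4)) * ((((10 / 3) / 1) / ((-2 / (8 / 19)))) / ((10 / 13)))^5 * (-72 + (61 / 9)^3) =1907359586978560 / 438633509553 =4348.41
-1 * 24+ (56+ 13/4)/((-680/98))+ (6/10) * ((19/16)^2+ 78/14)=-863655/30464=-28.35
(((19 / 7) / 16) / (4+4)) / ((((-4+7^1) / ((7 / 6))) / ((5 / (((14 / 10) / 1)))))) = 475 / 16128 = 0.03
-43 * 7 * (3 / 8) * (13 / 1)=-11739 / 8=-1467.38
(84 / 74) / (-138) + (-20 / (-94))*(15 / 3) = 42221 / 39997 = 1.06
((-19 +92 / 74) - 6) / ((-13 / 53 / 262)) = 12205794 / 481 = 25375.87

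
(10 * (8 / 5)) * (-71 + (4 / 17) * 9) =-18736 / 17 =-1102.12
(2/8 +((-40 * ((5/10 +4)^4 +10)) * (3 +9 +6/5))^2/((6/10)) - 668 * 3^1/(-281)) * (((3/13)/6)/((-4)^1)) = -92153265958757/116896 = -788335494.45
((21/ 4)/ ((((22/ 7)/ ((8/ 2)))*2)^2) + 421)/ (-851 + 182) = -204793/ 323796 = -0.63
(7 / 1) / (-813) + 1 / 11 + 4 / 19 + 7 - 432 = -72164969 / 169917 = -424.71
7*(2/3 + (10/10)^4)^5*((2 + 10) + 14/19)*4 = 21175000/4617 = 4586.31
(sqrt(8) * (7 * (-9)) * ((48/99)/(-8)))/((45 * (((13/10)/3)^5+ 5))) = 45360000 * sqrt(2)/1340584223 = 0.05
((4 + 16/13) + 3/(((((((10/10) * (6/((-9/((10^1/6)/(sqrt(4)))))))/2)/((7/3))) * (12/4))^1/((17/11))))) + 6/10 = -5113/715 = -7.15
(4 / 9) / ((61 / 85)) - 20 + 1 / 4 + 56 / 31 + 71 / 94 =-53013457 / 3199572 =-16.57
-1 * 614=-614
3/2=1.50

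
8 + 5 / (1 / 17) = 93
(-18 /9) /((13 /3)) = -6 /13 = -0.46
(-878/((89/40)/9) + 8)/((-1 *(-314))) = -157684/13973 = -11.28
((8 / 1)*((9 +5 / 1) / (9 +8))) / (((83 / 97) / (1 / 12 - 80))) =-2604644 / 4233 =-615.32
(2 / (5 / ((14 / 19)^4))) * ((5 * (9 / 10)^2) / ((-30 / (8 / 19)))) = -2074464 / 309512375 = -0.01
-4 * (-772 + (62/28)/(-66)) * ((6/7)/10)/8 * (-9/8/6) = -6.20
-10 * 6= -60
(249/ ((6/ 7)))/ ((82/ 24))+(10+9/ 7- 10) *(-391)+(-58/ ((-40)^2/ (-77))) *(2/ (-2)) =-96542471/ 229600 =-420.48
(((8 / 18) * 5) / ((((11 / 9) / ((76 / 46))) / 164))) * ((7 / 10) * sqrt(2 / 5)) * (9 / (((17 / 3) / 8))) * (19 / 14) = 25576128 * sqrt(10) / 21505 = 3760.93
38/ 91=0.42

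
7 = 7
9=9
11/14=0.79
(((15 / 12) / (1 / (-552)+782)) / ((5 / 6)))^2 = 685584 / 186332945569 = 0.00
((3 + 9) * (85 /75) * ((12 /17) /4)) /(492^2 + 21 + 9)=2 /201745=0.00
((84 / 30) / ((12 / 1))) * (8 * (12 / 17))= 1.32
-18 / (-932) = 9 / 466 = 0.02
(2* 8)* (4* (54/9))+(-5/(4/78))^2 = 39561/4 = 9890.25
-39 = -39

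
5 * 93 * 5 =2325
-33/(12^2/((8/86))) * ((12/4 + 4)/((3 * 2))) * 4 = -0.10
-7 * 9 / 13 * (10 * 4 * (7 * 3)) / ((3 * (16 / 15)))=-33075 / 26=-1272.12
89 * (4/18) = 178/9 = 19.78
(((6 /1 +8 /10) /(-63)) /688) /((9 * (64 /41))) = -697 /62415360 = -0.00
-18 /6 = -3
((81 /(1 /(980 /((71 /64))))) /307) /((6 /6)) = 5080320 /21797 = 233.07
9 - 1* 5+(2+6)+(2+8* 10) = 94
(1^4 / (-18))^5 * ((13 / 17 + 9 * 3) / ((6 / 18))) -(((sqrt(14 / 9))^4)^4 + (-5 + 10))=-114989669981 / 2927177028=-39.28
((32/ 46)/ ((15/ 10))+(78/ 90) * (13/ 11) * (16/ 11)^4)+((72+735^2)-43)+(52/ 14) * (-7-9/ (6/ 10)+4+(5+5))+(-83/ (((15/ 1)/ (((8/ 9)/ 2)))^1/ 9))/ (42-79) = 518286228503262/ 959380807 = 540229.93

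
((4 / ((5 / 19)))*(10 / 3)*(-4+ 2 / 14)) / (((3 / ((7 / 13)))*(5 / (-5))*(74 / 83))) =18924 / 481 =39.34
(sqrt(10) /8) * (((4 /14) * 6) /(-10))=-3 * sqrt(10) /140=-0.07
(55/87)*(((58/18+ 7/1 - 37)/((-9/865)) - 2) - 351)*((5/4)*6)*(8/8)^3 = 24732400/2349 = 10528.91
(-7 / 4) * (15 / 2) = -105 / 8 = -13.12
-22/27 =-0.81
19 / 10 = 1.90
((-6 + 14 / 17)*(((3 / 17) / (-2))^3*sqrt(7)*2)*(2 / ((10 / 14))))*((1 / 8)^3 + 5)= 5324319*sqrt(7) / 53453440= 0.26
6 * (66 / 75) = 5.28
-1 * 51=-51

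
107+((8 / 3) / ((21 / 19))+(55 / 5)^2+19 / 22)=320549 / 1386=231.28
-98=-98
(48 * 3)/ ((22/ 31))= 2232/ 11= 202.91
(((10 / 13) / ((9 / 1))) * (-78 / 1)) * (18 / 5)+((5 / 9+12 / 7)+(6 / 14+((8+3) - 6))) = -1027 / 63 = -16.30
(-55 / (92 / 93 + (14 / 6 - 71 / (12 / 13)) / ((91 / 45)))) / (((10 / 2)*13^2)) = 28644 / 15795481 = 0.00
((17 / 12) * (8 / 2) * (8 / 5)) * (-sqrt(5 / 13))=-136 * sqrt(65) / 195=-5.62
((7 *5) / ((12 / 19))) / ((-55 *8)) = -0.13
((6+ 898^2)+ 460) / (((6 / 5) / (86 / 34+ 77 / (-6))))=-2120050925 / 306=-6928271.00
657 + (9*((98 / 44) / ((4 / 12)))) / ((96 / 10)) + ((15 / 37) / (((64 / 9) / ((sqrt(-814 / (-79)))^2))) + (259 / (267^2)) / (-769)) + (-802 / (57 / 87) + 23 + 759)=3211431902381563 / 14482456162416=221.75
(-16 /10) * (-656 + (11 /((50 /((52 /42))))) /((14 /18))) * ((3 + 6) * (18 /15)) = 346969872 /30625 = 11329.63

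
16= 16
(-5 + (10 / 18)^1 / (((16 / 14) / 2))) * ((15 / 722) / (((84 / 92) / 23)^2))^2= -283877321643625 / 405519334416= -700.03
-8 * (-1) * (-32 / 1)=-256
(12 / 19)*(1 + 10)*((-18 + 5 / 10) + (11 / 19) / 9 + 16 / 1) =-10802 / 1083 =-9.97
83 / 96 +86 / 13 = 9335 / 1248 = 7.48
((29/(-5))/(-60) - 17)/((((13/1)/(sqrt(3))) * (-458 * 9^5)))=0.00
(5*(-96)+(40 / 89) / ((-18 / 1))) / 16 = -30.00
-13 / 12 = -1.08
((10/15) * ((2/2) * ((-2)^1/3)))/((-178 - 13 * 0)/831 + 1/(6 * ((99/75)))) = 24376/4823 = 5.05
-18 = -18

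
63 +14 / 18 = 574 / 9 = 63.78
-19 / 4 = -4.75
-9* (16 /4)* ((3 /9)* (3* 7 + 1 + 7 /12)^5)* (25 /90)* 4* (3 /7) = -33566199.81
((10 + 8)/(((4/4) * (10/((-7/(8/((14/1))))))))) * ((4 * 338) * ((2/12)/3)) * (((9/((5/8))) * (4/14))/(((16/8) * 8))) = -10647/25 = -425.88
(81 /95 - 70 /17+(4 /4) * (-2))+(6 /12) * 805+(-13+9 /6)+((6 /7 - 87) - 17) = 3194704 /11305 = 282.59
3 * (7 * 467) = 9807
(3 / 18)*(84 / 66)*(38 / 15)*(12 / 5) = 1.29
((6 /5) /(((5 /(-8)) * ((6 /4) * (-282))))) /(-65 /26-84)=-32 /609825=-0.00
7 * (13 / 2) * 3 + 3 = 279 / 2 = 139.50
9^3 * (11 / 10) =8019 / 10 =801.90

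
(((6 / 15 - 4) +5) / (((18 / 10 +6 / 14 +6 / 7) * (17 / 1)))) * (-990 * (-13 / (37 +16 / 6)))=5005 / 578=8.66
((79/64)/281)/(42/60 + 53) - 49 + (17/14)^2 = -11244825085/236606496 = -47.53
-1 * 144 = -144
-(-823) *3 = 2469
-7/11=-0.64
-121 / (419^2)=-0.00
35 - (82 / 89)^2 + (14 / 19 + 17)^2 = 997234520 / 2859481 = 348.75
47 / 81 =0.58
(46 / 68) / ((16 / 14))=161 / 272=0.59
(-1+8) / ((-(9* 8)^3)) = -0.00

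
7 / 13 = 0.54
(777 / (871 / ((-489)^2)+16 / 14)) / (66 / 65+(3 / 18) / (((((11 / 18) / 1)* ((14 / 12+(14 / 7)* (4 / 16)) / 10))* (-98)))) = 3037719295611 / 4476411019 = 678.61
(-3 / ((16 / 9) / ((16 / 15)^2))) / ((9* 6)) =-8 / 225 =-0.04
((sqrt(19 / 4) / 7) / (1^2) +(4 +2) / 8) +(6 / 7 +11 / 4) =sqrt(19) / 14 +61 / 14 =4.67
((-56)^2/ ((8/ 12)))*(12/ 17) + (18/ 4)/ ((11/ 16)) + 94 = 639730/ 187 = 3421.02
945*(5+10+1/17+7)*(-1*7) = -2480625/17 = -145919.12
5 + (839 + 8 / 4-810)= 36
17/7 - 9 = -46/7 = -6.57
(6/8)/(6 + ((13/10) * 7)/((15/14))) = 225/4348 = 0.05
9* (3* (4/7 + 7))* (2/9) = 318/7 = 45.43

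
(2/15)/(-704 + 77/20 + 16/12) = -8/41929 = -0.00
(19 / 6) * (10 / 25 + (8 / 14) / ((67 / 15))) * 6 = 23522 / 2345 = 10.03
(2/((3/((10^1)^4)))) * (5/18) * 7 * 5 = 1750000/27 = 64814.81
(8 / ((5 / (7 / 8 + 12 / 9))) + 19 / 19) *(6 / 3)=136 / 15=9.07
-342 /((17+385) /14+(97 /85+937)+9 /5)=-20349 /57635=-0.35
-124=-124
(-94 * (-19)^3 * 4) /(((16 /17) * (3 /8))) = 21921364 /3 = 7307121.33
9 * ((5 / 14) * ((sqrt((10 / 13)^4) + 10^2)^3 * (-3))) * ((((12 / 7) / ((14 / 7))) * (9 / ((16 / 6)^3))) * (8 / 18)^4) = -36847500000000 / 236513641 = -155794.40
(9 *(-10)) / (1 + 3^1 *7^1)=-4.09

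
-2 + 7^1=5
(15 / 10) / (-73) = -3 / 146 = -0.02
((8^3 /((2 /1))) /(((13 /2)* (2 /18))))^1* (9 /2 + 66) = 324864 /13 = 24989.54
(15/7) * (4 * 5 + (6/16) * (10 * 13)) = 147.32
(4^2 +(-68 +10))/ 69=-14/ 23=-0.61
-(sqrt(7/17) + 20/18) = -10/9 - sqrt(119)/17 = -1.75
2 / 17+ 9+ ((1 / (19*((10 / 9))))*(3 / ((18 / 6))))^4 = 201997661537 / 22154570000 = 9.12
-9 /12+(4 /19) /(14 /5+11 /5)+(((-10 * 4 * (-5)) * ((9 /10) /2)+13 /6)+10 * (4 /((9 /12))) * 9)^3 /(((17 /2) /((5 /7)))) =9609150705389 /610470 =15740578.09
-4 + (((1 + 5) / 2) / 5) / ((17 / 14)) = -298 / 85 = -3.51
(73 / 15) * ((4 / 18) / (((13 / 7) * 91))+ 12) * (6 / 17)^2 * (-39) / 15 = -5330168 / 281775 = -18.92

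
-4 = -4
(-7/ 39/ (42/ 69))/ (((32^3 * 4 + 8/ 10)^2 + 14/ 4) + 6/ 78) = -575/ 33501153861663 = -0.00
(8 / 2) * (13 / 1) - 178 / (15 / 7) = -466 / 15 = -31.07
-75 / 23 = -3.26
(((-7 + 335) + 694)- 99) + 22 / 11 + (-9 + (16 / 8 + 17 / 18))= 16541 / 18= 918.94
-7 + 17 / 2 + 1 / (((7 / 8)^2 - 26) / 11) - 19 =-57933 / 3230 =-17.94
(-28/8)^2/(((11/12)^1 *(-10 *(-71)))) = 147/7810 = 0.02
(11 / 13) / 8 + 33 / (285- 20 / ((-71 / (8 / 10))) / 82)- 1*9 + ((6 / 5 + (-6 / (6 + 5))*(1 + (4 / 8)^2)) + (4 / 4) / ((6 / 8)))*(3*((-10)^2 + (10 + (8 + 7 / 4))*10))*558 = 875150685243143 / 949111592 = 922073.54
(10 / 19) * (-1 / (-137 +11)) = 5 / 1197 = 0.00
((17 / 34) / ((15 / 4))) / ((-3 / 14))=-28 / 45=-0.62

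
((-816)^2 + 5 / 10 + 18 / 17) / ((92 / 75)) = 542818.66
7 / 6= 1.17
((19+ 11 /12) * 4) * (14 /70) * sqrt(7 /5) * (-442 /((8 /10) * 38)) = -52819 * sqrt(35) /1140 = -274.11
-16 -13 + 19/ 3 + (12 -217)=-683/ 3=-227.67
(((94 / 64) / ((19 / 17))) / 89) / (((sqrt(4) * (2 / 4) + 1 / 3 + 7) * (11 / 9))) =21573 / 14880800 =0.00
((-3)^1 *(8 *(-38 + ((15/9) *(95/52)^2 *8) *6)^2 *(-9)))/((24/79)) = 1065022690599/28561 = 37289404.80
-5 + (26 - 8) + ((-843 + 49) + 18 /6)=-778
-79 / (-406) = 79 / 406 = 0.19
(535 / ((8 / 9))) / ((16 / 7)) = 33705 / 128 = 263.32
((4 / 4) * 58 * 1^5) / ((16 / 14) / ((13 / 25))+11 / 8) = 42224 / 2601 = 16.23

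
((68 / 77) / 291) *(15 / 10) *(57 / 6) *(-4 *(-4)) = 5168 / 7469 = 0.69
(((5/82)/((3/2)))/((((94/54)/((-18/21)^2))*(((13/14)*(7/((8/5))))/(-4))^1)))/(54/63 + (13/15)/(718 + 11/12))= -447223680/22723987559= -0.02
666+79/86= 57355/86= 666.92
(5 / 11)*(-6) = -30 / 11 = -2.73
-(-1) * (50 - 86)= -36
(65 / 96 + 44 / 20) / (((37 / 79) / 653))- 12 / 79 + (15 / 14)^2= 275844893657 / 68748960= 4012.35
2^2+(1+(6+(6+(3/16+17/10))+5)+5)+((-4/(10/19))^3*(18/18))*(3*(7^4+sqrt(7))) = -6323830481/2000 - 164616*sqrt(7)/125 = -3165399.50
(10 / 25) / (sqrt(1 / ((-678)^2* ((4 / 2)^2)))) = 2712 / 5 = 542.40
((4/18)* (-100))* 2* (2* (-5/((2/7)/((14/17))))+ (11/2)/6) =569300/459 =1240.31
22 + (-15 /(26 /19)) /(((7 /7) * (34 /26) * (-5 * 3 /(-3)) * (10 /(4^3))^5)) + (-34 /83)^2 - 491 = -6759542066493 /365978125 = -18469.80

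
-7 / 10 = -0.70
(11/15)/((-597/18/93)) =-2046/995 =-2.06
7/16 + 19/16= 13/8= 1.62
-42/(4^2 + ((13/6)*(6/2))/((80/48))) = -420/199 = -2.11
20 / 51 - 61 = -3091 / 51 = -60.61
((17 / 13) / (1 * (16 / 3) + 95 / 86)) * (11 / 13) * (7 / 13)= 30702 / 331747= 0.09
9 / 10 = 0.90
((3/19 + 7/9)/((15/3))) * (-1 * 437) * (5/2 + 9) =-8464/9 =-940.44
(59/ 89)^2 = 3481/ 7921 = 0.44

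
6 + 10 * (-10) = -94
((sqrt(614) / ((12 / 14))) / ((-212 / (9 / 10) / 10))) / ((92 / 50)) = -525*sqrt(614) / 19504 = -0.67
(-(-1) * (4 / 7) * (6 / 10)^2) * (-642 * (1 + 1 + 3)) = -23112 / 35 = -660.34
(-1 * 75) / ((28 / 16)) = -300 / 7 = -42.86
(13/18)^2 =169/324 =0.52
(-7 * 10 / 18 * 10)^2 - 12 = 121528 / 81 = 1500.35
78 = 78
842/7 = 120.29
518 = 518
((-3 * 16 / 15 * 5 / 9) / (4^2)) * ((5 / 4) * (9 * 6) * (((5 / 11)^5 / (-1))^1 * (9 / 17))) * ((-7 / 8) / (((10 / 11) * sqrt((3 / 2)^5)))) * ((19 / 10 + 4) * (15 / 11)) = -3871875 * sqrt(6) / 43805872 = -0.22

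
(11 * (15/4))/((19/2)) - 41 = -1393/38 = -36.66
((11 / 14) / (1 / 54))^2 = 88209 / 49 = 1800.18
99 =99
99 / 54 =11 / 6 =1.83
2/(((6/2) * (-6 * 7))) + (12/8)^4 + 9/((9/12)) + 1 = 18191/1008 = 18.05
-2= -2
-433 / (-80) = 433 / 80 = 5.41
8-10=-2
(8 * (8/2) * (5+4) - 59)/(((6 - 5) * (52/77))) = 17633/52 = 339.10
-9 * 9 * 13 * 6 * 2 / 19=-665.05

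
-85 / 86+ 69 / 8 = 2627 / 344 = 7.64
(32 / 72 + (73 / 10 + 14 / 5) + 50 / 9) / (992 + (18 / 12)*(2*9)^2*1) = 161 / 14780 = 0.01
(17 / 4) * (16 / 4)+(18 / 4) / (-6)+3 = 77 / 4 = 19.25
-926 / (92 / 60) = -13890 / 23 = -603.91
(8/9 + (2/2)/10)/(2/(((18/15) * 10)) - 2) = -89/165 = -0.54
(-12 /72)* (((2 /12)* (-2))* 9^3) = 81 /2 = 40.50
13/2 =6.50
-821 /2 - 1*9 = -839 /2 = -419.50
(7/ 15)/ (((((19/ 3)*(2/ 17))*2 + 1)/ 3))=357/ 635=0.56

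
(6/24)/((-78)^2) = 1/24336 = 0.00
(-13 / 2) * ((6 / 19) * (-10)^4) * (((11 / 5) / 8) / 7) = -107250 / 133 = -806.39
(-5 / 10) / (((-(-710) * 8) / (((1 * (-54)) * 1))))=27 / 5680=0.00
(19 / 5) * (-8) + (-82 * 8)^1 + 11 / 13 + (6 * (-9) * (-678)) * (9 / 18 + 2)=5904889 / 65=90844.45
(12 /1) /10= 6 /5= 1.20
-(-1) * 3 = 3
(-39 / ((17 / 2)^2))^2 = 24336 / 83521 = 0.29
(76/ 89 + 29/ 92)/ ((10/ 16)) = 19146/ 10235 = 1.87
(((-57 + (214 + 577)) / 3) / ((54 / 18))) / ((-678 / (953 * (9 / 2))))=-349751 / 678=-515.86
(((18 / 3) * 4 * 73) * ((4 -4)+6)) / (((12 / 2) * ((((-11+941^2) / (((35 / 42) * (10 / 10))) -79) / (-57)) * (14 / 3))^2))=0.00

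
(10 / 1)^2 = 100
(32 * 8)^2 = 65536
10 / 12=5 / 6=0.83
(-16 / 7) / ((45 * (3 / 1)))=-16 / 945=-0.02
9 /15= 0.60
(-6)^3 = -216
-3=-3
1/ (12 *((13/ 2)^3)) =2/ 6591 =0.00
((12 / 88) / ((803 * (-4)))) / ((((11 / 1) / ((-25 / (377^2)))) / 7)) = 525 / 110477440216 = 0.00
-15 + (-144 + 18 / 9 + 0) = -157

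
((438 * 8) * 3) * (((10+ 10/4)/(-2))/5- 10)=-118260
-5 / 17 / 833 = -5 / 14161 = -0.00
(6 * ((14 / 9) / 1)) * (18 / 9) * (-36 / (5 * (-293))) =672 / 1465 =0.46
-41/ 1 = -41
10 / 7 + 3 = 31 / 7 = 4.43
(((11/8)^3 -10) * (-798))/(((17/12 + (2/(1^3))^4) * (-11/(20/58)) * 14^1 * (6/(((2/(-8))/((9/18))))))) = 56835/898304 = 0.06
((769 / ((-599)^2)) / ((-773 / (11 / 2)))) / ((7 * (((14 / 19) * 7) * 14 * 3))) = -160721 / 15982199240952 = -0.00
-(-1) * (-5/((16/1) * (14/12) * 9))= -5/168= -0.03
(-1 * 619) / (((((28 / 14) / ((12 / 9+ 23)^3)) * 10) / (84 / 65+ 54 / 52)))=-24320953823 / 23400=-1039357.00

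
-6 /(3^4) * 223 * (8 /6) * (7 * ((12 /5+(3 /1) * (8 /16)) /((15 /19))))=-1542268 /2025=-761.61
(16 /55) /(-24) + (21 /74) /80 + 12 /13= 464509 /507936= 0.91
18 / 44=9 / 22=0.41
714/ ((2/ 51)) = 18207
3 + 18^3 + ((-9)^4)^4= 1853020188857676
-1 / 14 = -0.07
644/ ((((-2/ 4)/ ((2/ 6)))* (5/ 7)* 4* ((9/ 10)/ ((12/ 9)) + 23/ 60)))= -18032/ 127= -141.98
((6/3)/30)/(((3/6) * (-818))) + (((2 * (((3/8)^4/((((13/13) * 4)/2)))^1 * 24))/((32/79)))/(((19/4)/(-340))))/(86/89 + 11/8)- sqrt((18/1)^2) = -1338660422239/24872173440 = -53.82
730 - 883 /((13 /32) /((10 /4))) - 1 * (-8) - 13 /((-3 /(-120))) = -67806 /13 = -5215.85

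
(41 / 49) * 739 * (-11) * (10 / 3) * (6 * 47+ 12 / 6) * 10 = -9465407600 / 147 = -64390527.89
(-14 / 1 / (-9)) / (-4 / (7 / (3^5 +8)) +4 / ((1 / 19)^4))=49 / 16415928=0.00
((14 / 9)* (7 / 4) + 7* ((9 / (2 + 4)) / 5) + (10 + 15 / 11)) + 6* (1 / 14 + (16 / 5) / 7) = 67073 / 3465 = 19.36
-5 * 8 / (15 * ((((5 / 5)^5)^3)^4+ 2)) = -8 / 9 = -0.89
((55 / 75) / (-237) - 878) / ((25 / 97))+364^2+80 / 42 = 80310895621 / 622125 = 129091.25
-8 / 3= -2.67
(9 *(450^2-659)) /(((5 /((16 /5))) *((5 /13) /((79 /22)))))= 14924930904 /1375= 10854495.20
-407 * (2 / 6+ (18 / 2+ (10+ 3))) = -27269 / 3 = -9089.67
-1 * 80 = -80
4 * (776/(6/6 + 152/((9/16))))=27936/2441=11.44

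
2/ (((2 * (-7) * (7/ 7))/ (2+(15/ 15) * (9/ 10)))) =-29/ 70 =-0.41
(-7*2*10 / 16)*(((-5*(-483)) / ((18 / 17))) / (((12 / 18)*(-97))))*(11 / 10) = 339.48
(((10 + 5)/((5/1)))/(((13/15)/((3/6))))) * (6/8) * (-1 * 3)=-405/104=-3.89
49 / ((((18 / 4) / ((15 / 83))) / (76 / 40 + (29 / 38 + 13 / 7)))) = 14028 / 1577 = 8.90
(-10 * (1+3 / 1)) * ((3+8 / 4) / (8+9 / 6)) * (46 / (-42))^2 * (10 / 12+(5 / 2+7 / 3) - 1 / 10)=-3533720 / 25137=-140.58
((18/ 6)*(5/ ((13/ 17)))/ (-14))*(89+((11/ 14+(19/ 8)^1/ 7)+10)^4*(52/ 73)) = -29955289365/ 1943552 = -15412.65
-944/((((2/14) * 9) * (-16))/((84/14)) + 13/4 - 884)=26432/24757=1.07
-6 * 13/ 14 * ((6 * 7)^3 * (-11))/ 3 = 1513512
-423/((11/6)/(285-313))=71064/11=6460.36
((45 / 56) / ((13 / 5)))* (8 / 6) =75 / 182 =0.41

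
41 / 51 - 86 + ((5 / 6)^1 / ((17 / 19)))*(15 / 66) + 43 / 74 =-7007839 / 83028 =-84.40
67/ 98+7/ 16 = 879/ 784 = 1.12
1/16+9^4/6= 17497/16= 1093.56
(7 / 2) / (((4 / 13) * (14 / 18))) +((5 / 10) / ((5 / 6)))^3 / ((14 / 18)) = 104319 / 7000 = 14.90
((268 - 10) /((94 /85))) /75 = 731 /235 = 3.11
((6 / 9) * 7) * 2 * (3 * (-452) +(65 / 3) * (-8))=-128464 / 9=-14273.78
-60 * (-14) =840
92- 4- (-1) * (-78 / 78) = 87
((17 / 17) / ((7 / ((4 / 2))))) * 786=1572 / 7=224.57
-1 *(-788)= 788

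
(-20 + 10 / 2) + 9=-6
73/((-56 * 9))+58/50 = 12791/12600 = 1.02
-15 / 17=-0.88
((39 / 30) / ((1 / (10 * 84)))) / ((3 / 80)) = 29120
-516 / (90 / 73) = -6278 / 15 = -418.53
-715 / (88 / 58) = -1885 / 4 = -471.25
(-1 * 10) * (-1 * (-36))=-360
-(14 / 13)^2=-196 / 169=-1.16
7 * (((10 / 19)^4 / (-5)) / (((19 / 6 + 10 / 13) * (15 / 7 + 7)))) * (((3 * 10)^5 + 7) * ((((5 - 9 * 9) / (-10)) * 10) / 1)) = -11609328344250 / 2105713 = -5513252.92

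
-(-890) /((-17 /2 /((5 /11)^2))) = -44500 /2057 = -21.63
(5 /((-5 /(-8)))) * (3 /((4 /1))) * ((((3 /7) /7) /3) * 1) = 6 /49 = 0.12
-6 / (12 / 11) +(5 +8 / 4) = 3 / 2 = 1.50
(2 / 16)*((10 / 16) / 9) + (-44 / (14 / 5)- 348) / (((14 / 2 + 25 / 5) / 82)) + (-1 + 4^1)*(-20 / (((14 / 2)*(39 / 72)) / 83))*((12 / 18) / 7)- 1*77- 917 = -1322519119 / 366912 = -3604.46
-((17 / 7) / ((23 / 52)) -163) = 25359 / 161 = 157.51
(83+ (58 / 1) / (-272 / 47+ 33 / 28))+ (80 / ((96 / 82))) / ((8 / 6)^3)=38522213 / 388160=99.24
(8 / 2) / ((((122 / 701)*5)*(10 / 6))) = 4206 / 1525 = 2.76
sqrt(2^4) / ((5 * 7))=4 / 35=0.11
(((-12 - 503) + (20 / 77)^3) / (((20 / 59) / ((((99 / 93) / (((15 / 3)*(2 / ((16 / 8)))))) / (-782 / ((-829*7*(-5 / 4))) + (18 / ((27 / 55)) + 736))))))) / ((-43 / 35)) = 103493643992505 / 303702913642744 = 0.34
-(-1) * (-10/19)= -10/19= -0.53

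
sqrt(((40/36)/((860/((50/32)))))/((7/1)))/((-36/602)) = -5 * sqrt(602)/432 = -0.28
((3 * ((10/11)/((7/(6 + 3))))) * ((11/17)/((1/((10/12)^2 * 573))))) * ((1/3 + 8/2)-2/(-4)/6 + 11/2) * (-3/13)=-214875/104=-2066.11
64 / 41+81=3385 / 41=82.56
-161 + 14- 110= -257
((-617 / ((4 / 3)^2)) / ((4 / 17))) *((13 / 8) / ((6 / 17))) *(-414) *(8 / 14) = 1439520849 / 896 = 1606608.09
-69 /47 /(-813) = 23 /12737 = 0.00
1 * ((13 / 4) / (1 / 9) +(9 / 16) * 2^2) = 63 / 2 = 31.50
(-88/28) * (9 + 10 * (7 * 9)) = -14058/7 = -2008.29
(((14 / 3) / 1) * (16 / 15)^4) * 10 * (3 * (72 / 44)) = 3670016 / 12375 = 296.57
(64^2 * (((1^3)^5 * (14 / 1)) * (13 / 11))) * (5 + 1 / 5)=19382272 / 55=352404.95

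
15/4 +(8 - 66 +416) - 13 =1395/4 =348.75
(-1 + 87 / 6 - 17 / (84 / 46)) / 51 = 88 / 1071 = 0.08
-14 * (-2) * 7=196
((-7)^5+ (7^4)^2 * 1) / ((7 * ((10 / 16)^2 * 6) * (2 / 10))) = 8758848 / 5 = 1751769.60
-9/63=-1/7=-0.14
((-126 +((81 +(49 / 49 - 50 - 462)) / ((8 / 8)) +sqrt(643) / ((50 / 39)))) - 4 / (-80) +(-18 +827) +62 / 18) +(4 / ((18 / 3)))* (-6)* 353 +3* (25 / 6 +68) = -169021 / 180 +39* sqrt(643) / 50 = -919.23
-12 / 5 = -2.40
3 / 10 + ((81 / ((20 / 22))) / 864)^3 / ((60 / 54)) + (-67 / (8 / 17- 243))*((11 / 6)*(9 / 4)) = 1946204426259 / 1351024640000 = 1.44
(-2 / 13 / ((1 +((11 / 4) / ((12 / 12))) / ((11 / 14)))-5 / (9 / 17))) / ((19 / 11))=396 / 21983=0.02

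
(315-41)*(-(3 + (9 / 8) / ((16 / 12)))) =-16851 / 16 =-1053.19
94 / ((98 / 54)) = 2538 / 49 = 51.80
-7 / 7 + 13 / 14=-0.07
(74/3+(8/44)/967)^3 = 487711019368681984/32495351711031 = 15008.64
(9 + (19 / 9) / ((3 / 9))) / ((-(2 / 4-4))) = 92 / 21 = 4.38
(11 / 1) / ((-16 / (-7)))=4.81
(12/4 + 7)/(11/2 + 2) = 4/3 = 1.33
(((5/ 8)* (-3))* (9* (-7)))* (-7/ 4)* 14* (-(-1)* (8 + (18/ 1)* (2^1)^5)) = -3380265/ 2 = -1690132.50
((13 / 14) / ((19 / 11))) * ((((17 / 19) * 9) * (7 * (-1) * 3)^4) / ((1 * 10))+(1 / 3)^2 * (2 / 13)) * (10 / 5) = 38295452371 / 227430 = 168383.47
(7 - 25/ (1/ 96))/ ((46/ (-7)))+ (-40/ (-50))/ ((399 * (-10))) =167091133/ 458850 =364.15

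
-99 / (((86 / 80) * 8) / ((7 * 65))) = -225225 / 43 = -5237.79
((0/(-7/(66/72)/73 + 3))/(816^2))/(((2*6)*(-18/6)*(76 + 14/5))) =0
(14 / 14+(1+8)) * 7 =70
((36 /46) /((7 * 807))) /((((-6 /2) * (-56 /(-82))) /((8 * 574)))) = -13448 /43309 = -0.31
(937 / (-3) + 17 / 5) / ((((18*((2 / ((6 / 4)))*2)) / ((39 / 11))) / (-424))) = 9675.23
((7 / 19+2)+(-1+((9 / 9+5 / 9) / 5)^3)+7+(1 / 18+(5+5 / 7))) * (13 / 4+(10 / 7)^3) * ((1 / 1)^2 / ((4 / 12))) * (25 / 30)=2905080959561 / 13302500400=218.39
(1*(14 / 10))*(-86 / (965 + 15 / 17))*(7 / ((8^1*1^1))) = -35819 / 328400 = -0.11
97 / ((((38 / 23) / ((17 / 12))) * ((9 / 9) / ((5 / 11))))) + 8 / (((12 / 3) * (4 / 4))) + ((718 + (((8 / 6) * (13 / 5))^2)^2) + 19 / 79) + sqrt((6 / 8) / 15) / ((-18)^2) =sqrt(5) / 3240 + 6034799748583 / 6686955000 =902.47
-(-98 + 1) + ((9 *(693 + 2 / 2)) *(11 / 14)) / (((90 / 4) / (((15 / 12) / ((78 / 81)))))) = 138367 / 364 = 380.13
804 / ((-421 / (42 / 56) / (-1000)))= 603000 / 421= 1432.30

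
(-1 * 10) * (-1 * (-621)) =-6210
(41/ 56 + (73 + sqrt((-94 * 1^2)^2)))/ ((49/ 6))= 28179/ 1372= 20.54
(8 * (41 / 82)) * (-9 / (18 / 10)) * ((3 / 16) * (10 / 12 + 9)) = -295 / 8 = -36.88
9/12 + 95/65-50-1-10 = -58.79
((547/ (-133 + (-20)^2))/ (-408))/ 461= -547/ 50219496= -0.00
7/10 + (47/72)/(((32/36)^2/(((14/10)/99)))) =20041/28160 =0.71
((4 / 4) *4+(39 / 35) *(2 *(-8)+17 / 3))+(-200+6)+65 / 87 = -611336 / 3045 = -200.77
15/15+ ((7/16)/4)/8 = 519/512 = 1.01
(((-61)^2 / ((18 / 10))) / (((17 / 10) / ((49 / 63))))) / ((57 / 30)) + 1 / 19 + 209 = 18492944 / 26163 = 706.84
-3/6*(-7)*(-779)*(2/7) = -779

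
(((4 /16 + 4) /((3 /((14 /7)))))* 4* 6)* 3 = 204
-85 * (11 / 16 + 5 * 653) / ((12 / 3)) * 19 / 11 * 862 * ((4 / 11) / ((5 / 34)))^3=-571796043339504 / 366025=-1562177565.30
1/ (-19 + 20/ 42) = -21/ 389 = -0.05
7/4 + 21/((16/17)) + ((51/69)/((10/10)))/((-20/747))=-6521/1840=-3.54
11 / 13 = 0.85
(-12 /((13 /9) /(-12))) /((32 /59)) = 4779 /26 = 183.81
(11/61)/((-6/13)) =-143/366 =-0.39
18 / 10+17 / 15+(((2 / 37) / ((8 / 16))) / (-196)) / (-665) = 10609679 / 3616935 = 2.93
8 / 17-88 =-1488 / 17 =-87.53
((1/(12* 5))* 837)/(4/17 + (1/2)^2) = 1581/55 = 28.75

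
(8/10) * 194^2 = 150544/5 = 30108.80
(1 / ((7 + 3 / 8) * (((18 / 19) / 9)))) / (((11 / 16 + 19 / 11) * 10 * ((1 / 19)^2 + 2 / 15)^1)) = 658464 / 1680025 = 0.39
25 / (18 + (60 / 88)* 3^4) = 0.34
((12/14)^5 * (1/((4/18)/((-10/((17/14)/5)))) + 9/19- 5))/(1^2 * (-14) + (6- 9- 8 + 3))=238381056/59715271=3.99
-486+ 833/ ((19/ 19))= 347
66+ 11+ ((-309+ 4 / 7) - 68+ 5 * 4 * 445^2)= 3960200.57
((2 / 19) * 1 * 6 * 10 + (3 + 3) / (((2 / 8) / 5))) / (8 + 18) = 1200 / 247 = 4.86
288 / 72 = 4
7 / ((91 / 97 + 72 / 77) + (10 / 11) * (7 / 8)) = 209132 / 79729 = 2.62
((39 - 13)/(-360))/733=-13/131940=-0.00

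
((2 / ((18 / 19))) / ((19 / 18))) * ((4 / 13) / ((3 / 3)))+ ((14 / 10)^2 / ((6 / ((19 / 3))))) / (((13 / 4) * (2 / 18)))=6.34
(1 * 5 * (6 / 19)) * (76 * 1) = 120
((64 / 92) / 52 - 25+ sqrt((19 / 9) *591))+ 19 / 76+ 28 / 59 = 11.06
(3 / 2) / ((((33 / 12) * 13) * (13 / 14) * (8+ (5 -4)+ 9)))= 14 / 5577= 0.00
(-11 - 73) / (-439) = 84 / 439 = 0.19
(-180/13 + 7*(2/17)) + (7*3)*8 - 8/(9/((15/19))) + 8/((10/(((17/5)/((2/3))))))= 49870144/314925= 158.36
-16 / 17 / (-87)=16 / 1479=0.01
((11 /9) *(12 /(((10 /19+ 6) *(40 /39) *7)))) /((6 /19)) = 51623 /52080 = 0.99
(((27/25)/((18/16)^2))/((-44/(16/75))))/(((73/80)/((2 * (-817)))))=6692864/903375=7.41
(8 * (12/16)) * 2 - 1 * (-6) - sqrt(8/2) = 16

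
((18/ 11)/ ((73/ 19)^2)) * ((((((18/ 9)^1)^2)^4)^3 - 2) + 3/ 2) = 109018346319/ 58619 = 1859778.34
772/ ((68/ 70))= 13510/ 17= 794.71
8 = 8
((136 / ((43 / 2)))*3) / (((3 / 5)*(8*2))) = 85 / 43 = 1.98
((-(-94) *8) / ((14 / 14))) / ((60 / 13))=2444 / 15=162.93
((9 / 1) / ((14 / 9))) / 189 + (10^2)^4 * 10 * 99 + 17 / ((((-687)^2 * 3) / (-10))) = 13737129714004231061 / 138758886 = 99000000000.03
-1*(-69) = 69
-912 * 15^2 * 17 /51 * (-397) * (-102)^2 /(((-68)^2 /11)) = 672081300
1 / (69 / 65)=65 / 69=0.94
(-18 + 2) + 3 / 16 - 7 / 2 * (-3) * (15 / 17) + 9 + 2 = 1211 / 272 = 4.45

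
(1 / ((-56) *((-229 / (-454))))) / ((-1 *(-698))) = -227 / 4475576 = -0.00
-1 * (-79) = 79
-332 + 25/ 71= -23547/ 71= -331.65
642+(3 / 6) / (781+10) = 1015645 / 1582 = 642.00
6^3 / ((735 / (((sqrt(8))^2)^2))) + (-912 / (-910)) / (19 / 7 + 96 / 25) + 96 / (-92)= 1505498544 / 84023485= 17.92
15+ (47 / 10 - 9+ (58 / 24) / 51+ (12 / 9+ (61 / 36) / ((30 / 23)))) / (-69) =19032347 / 1266840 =15.02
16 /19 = 0.84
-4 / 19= -0.21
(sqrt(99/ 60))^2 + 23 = 493/ 20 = 24.65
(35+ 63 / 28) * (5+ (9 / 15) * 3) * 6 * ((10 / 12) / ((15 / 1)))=2533 / 30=84.43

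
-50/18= -25/9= -2.78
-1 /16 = -0.06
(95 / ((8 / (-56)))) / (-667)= 665 / 667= 1.00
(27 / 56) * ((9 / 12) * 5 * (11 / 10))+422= 189947 / 448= 423.99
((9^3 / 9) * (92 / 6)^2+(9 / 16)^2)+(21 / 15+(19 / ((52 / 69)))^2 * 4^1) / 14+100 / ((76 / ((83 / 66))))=18255304435793 / 949428480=19227.68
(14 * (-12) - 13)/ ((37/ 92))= -16652/ 37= -450.05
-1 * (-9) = 9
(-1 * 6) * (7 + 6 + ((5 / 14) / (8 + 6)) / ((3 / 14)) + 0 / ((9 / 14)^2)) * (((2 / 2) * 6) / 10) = -1653 / 35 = -47.23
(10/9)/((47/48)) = 160/141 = 1.13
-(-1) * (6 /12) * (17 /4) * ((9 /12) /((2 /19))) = 969 /64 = 15.14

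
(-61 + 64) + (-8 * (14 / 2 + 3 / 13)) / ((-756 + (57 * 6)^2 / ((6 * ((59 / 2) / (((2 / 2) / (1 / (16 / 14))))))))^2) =-7760864 / 85293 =-90.99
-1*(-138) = 138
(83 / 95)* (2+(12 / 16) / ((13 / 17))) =2573 / 988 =2.60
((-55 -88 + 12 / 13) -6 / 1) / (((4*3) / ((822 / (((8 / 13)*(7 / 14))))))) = -263725 / 8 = -32965.62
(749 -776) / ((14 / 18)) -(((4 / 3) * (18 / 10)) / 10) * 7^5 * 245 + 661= -34566886 / 35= -987625.31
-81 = -81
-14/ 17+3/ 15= -53/ 85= -0.62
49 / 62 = 0.79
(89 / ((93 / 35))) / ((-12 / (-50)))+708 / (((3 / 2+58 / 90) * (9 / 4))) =30832435 / 107694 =286.30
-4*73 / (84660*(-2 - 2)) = 73 / 84660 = 0.00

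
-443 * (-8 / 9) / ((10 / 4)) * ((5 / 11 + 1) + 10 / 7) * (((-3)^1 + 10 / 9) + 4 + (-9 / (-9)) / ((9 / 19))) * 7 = 19931456 / 1485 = 13421.86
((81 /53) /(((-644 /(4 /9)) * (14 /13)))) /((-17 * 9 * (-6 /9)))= -39 /4061708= -0.00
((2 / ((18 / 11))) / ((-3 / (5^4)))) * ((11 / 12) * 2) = -75625 / 162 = -466.82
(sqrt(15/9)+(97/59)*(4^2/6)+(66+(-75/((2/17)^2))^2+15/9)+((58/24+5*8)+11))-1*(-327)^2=sqrt(15)/3+82853128021/2832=29256049.32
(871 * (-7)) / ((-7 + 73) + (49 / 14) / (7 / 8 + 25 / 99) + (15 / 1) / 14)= -76224694 / 877335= -86.88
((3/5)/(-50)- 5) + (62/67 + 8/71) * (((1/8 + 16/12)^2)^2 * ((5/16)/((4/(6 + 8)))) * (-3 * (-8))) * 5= 26796210806981/43840512000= 611.22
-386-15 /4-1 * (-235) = -154.75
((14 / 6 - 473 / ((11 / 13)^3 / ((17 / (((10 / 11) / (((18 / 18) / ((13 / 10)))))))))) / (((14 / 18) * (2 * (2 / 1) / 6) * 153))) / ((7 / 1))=-185270 / 9163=-20.22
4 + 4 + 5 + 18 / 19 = 13.95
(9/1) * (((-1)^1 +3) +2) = 36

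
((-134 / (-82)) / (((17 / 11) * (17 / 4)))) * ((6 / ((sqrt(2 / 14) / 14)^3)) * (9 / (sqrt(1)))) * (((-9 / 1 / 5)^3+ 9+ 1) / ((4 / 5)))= 3557201.20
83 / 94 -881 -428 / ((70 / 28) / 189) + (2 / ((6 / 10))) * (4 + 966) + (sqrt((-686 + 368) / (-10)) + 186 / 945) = -177680057 / 5922 + sqrt(795) / 5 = -29997.75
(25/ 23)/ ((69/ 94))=2350/ 1587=1.48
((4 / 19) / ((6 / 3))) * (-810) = -1620 / 19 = -85.26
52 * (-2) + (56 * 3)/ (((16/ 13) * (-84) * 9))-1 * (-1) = -7429/ 72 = -103.18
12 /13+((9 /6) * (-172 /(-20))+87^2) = 985767 /130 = 7582.82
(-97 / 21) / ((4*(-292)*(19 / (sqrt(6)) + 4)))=0.00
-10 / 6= -5 / 3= -1.67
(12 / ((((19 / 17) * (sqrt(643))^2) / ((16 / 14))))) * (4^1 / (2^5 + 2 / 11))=11968 / 5045621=0.00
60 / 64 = 15 / 16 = 0.94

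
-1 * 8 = -8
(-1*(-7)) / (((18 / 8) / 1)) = 28 / 9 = 3.11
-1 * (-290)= 290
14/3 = 4.67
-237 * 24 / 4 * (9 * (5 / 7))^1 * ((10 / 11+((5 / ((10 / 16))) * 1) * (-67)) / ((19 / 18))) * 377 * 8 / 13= 1572870104640 / 1463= 1075099182.94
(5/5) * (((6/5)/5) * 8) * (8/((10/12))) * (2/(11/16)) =73728/1375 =53.62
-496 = -496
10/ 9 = 1.11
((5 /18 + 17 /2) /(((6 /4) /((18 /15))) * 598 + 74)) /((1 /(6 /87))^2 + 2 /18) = 632 /12442439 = 0.00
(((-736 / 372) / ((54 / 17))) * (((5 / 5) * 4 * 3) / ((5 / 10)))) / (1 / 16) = -200192 / 837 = -239.18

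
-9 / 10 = -0.90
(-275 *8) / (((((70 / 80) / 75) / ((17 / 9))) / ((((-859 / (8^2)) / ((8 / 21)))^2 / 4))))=-1811036679375 / 16384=-110536906.70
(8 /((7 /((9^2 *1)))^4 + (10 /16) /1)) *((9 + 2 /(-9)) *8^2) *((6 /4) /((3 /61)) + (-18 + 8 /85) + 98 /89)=160347880771909632 /1628387530345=98470.34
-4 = -4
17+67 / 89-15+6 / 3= 423 / 89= 4.75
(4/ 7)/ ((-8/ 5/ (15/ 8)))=-75/ 112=-0.67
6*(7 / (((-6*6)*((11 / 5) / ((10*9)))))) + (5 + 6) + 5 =-349 / 11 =-31.73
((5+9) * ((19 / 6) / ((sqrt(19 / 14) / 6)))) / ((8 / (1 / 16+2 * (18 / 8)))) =511 * sqrt(266) / 64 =130.22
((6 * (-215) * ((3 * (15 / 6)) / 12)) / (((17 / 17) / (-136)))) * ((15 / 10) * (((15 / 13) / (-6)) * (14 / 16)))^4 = 6664013015625 / 14974189568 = 445.03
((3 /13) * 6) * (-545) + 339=-5403 /13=-415.62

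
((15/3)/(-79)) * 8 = -40/79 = -0.51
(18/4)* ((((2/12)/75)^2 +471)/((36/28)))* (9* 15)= 667642507/3000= 222547.50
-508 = -508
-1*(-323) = 323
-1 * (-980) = 980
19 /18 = 1.06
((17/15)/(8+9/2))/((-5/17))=-578/1875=-0.31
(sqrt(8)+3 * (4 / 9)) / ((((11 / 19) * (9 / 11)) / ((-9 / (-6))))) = 38 / 9+19 * sqrt(2) / 3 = 13.18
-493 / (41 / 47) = -23171 / 41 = -565.15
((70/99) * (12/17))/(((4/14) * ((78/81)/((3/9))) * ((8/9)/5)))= 33075/9724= 3.40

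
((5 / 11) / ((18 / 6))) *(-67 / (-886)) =335 / 29238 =0.01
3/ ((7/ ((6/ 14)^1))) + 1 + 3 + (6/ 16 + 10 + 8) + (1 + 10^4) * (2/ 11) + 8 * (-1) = 7903561/ 4312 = 1832.92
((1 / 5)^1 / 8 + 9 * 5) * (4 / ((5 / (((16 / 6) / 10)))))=9.61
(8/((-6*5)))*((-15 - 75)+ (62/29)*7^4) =-585008/435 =-1344.85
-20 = -20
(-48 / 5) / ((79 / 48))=-2304 / 395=-5.83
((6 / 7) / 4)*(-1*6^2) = -54 / 7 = -7.71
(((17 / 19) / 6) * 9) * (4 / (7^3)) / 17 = 6 / 6517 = 0.00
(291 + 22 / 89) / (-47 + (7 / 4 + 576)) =0.55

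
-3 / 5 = -0.60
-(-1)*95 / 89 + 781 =69604 / 89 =782.07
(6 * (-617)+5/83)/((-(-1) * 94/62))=-9525091/3901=-2441.70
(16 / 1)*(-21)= -336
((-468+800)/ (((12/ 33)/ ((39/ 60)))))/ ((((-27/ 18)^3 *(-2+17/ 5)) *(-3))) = 23738/ 567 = 41.87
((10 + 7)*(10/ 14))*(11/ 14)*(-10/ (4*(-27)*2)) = 4675/ 10584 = 0.44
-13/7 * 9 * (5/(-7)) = 585/49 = 11.94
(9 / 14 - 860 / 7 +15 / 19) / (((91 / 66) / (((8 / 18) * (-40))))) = 56846240 / 36309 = 1565.62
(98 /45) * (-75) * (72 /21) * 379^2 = -80438960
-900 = -900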